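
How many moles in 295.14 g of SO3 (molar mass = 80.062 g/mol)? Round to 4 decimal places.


n = mass / M
n = 295.14 / 80.062
n = 3.68639305 mol, rounded to 4 dp:

3.6864 mol


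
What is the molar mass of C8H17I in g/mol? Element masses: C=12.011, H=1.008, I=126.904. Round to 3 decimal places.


M = sum(count * atomic_mass) over atoms.
M = 8*12.011 + 17*1.008 + 1*126.904
M = 96.088 + 17.136 + 126.904
M = 240.128 g/mol, rounded to 3 dp:

240.128 g/mol


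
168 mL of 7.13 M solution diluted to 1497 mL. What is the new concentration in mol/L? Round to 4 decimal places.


Dilution: M1*V1 = M2*V2, solve for M2.
M2 = M1*V1 / V2
M2 = 7.13 * 168 / 1497
M2 = 1197.84 / 1497
M2 = 0.80016032 mol/L, rounded to 4 dp:

0.8002 mol/L


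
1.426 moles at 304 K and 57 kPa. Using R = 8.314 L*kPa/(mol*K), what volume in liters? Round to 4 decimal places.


PV = nRT, solve for V = nRT / P.
nRT = 1.426 * 8.314 * 304 = 3604.1523
V = 3604.1523 / 57
V = 63.23074211 L, rounded to 4 dp:

63.2307 L


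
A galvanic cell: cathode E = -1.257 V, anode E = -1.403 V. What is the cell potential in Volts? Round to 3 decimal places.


Standard cell potential: E_cell = E_cathode - E_anode.
E_cell = -1.257 - (-1.403)
E_cell = 0.146 V, rounded to 3 dp:

0.146 V


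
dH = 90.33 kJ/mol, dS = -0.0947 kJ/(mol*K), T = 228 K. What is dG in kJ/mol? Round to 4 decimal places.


Gibbs: dG = dH - T*dS (consistent units, dS already in kJ/(mol*K)).
T*dS = 228 * -0.0947 = -21.5916
dG = 90.33 - (-21.5916)
dG = 111.9216 kJ/mol, rounded to 4 dp:

111.9216 kJ/mol


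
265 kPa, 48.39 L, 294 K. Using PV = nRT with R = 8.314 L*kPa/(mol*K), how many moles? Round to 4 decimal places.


PV = nRT, solve for n = PV / (RT).
PV = 265 * 48.39 = 12823.35
RT = 8.314 * 294 = 2444.316
n = 12823.35 / 2444.316
n = 5.24619157 mol, rounded to 4 dp:

5.2462 mol


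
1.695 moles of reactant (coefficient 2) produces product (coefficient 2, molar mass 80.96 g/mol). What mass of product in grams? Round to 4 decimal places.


Use the coefficient ratio to convert reactant moles to product moles, then multiply by the product's molar mass.
moles_P = moles_R * (coeff_P / coeff_R) = 1.695 * (2/2) = 1.695
mass_P = moles_P * M_P = 1.695 * 80.96
mass_P = 137.2272 g, rounded to 4 dp:

137.2272 g


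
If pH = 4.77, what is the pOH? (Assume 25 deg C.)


At 25 deg C, pH + pOH = 14.
pOH = 14 - pH = 14 - 4.77
pOH = 9.23:

9.23


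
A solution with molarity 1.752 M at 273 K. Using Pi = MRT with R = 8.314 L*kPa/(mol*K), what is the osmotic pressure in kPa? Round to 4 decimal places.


Osmotic pressure (van't Hoff): Pi = M*R*T.
RT = 8.314 * 273 = 2269.722
Pi = 1.752 * 2269.722
Pi = 3976.552944 kPa, rounded to 4 dp:

3976.5529 kPa


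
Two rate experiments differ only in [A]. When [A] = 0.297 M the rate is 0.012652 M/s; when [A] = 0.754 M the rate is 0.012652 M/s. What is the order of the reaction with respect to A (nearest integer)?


Rate is proportional to [A]^n, so rate2/rate1 = ([A]2/[A]1)^n. Take logs to solve for n.
rate2/rate1 = 0.012652 / 0.012652 = 1.0
[A]2/[A]1 = 0.754 / 0.297 = 2.5387
n = ln(1.0) / ln(2.5387) = 0.0
Nearest integer order:

0


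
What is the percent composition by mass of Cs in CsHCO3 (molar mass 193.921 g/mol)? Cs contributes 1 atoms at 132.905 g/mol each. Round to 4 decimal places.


pct = 100 * (n_elem * M_elem) / M_total
mass_contribution = 1 * 132.905 = 132.905 g/mol
pct = 100 * 132.905 / 193.921
pct = 68.5356408 %, rounded to 4 dp:

68.5356 %


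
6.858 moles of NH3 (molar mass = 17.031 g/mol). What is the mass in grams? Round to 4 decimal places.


mass = n * M
mass = 6.858 * 17.031
mass = 116.798598 g, rounded to 4 dp:

116.7986 g


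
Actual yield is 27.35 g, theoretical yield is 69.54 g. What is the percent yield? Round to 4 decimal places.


% yield = 100 * actual / theoretical
% yield = 100 * 27.35 / 69.54
% yield = 39.32988208 %, rounded to 4 dp:

39.3299 %


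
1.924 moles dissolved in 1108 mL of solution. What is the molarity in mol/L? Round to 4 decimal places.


Convert volume to liters: V_L = V_mL / 1000.
V_L = 1108 / 1000 = 1.108 L
M = n / V_L = 1.924 / 1.108
M = 1.73646209 mol/L, rounded to 4 dp:

1.7365 mol/L


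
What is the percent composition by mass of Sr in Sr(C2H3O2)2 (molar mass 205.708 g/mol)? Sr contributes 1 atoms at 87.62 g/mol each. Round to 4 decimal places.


pct = 100 * (n_elem * M_elem) / M_total
mass_contribution = 1 * 87.62 = 87.62 g/mol
pct = 100 * 87.62 / 205.708
pct = 42.59435705 %, rounded to 4 dp:

42.5944 %


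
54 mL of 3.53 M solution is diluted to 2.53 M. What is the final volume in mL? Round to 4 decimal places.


Dilution: M1*V1 = M2*V2, solve for V2.
V2 = M1*V1 / M2
V2 = 3.53 * 54 / 2.53
V2 = 190.62 / 2.53
V2 = 75.34387352 mL, rounded to 4 dp:

75.3439 mL


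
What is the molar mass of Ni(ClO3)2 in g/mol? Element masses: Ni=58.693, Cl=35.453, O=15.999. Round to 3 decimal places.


M = sum(count * atomic_mass) over atoms.
M = 1*58.693 + 2*35.453 + 6*15.999
M = 58.693 + 70.906 + 95.994
M = 225.593 g/mol, rounded to 3 dp:

225.593 g/mol


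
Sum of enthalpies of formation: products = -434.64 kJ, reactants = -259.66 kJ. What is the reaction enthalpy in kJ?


dH_rxn = sum(dH_f products) - sum(dH_f reactants)
dH_rxn = -434.64 - (-259.66)
dH_rxn = -174.98 kJ:

-174.98 kJ


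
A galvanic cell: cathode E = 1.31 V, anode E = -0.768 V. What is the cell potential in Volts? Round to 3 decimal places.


Standard cell potential: E_cell = E_cathode - E_anode.
E_cell = 1.31 - (-0.768)
E_cell = 2.078 V, rounded to 3 dp:

2.078 V


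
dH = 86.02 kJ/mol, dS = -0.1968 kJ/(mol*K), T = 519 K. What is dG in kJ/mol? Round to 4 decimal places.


Gibbs: dG = dH - T*dS (consistent units, dS already in kJ/(mol*K)).
T*dS = 519 * -0.1968 = -102.1392
dG = 86.02 - (-102.1392)
dG = 188.1592 kJ/mol, rounded to 4 dp:

188.1592 kJ/mol


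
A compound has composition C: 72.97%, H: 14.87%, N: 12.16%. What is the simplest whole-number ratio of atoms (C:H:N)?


Assume 100 g of compound, divide each mass% by atomic mass to get moles, then normalize by the smallest to get a raw atom ratio.
Moles per 100 g: C: 72.97/12.011 = 6.0753, H: 14.87/1.008 = 14.752, N: 12.16/14.007 = 0.8681
Raw ratio (divide by min = 0.8681): C: 6.998, H: 16.993, N: 1.0
Multiply by 1 to clear fractions: C: 6.998 ~= 7, H: 16.993 ~= 17, N: 1.0 ~= 1
Reduce by GCD to get the simplest whole-number ratio:

7:17:1


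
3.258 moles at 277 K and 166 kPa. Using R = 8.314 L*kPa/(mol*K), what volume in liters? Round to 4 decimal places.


PV = nRT, solve for V = nRT / P.
nRT = 3.258 * 8.314 * 277 = 7503.1023
V = 7503.1023 / 166
V = 45.19941145 L, rounded to 4 dp:

45.1994 L


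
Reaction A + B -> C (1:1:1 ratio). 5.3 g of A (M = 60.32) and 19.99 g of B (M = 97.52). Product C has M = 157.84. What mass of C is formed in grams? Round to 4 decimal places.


Find moles of each reactant; the smaller value is the limiting reagent in a 1:1:1 reaction, so moles_C equals moles of the limiter.
n_A = mass_A / M_A = 5.3 / 60.32 = 0.087865 mol
n_B = mass_B / M_B = 19.99 / 97.52 = 0.204984 mol
Limiting reagent: A (smaller), n_limiting = 0.087865 mol
mass_C = n_limiting * M_C = 0.087865 * 157.84
mass_C = 13.8686116 g, rounded to 4 dp:

13.8686 g


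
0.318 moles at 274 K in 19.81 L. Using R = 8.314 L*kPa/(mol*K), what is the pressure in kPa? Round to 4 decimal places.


PV = nRT, solve for P = nRT / V.
nRT = 0.318 * 8.314 * 274 = 724.4154
P = 724.4154 / 19.81
P = 36.56816759 kPa, rounded to 4 dp:

36.5682 kPa


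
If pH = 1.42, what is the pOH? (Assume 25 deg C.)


At 25 deg C, pH + pOH = 14.
pOH = 14 - pH = 14 - 1.42
pOH = 12.58:

12.58


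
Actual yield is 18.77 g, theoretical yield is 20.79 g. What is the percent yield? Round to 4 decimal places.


% yield = 100 * actual / theoretical
% yield = 100 * 18.77 / 20.79
% yield = 90.28379028 %, rounded to 4 dp:

90.2838 %


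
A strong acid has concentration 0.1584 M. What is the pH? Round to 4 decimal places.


A strong acid dissociates completely, so [H+] equals the given concentration.
pH = -log10([H+]) = -log10(0.1584)
pH = 0.80024482, rounded to 4 dp:

0.8002


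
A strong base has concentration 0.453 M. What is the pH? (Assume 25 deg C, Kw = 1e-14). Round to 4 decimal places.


A strong base dissociates completely, so [OH-] equals the given concentration.
pOH = -log10([OH-]) = -log10(0.453) = 0.343902
pH = 14 - pOH = 14 - 0.343902
pH = 13.656098, rounded to 4 dp:

13.6561


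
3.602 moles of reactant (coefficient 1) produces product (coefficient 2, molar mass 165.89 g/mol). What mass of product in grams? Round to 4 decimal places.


Use the coefficient ratio to convert reactant moles to product moles, then multiply by the product's molar mass.
moles_P = moles_R * (coeff_P / coeff_R) = 3.602 * (2/1) = 7.204
mass_P = moles_P * M_P = 7.204 * 165.89
mass_P = 1195.07156 g, rounded to 4 dp:

1195.0716 g


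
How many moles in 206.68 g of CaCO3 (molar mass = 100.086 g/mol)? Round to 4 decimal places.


n = mass / M
n = 206.68 / 100.086
n = 2.06502408 mol, rounded to 4 dp:

2.0650 mol


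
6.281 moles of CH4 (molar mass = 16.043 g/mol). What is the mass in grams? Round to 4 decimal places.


mass = n * M
mass = 6.281 * 16.043
mass = 100.766083 g, rounded to 4 dp:

100.7661 g


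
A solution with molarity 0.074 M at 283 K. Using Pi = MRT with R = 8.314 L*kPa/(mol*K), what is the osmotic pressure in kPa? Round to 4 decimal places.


Osmotic pressure (van't Hoff): Pi = M*R*T.
RT = 8.314 * 283 = 2352.862
Pi = 0.074 * 2352.862
Pi = 174.111788 kPa, rounded to 4 dp:

174.1118 kPa


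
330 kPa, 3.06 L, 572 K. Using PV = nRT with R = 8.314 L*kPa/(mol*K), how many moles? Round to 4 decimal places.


PV = nRT, solve for n = PV / (RT).
PV = 330 * 3.06 = 1009.8
RT = 8.314 * 572 = 4755.608
n = 1009.8 / 4755.608
n = 0.21233878 mol, rounded to 4 dp:

0.2123 mol


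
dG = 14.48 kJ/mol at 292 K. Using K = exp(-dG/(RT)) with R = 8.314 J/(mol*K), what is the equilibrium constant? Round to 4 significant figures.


dG is in kJ/mol; multiply by 1000 to match R in J/(mol*K).
RT = 8.314 * 292 = 2427.688 J/mol
exponent = -dG*1000 / (RT) = -(14.48*1000) / 2427.688 = -5.96452262
K = exp(-5.96452262)
K = 0.0025682704, rounded to 4 significant figures:

0.002568


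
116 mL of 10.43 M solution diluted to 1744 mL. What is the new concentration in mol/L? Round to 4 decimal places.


Dilution: M1*V1 = M2*V2, solve for M2.
M2 = M1*V1 / V2
M2 = 10.43 * 116 / 1744
M2 = 1209.88 / 1744
M2 = 0.69373853 mol/L, rounded to 4 dp:

0.6937 mol/L


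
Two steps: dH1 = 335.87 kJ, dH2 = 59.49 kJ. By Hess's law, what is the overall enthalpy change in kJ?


Hess's law: enthalpy is a state function, so add the step enthalpies.
dH_total = dH1 + dH2 = 335.87 + (59.49)
dH_total = 395.36 kJ:

395.36 kJ


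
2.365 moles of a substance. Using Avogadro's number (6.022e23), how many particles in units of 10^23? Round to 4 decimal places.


N = n * NA, then divide by 1e23 for the requested units.
N / 1e23 = n * 6.022
N / 1e23 = 2.365 * 6.022
N / 1e23 = 14.24203, rounded to 4 dp:

14.2420


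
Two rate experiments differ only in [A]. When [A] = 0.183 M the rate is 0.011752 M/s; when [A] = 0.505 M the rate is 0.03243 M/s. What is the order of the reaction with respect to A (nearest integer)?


Rate is proportional to [A]^n, so rate2/rate1 = ([A]2/[A]1)^n. Take logs to solve for n.
rate2/rate1 = 0.03243 / 0.011752 = 2.7595
[A]2/[A]1 = 0.505 / 0.183 = 2.7596
n = ln(2.7595) / ln(2.7596) = 1.0
Nearest integer order:

1


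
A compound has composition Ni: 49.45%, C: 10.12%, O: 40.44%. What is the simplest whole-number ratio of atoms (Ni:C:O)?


Assume 100 g of compound, divide each mass% by atomic mass to get moles, then normalize by the smallest to get a raw atom ratio.
Moles per 100 g: Ni: 49.45/58.693 = 0.8425, C: 10.12/12.011 = 0.8426, O: 40.44/15.999 = 2.5277
Raw ratio (divide by min = 0.8425): Ni: 1.0, C: 1.0, O: 3.0
Multiply by 1 to clear fractions: Ni: 1.0 ~= 1, C: 1.0 ~= 1, O: 3.0 ~= 3
Reduce by GCD to get the simplest whole-number ratio:

1:1:3


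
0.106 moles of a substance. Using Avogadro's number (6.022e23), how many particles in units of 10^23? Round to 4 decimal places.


N = n * NA, then divide by 1e23 for the requested units.
N / 1e23 = n * 6.022
N / 1e23 = 0.106 * 6.022
N / 1e23 = 0.638332, rounded to 4 dp:

0.6383


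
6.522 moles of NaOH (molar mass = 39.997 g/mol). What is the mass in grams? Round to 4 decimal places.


mass = n * M
mass = 6.522 * 39.997
mass = 260.860434 g, rounded to 4 dp:

260.8604 g


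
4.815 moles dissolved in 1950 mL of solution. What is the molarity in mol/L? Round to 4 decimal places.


Convert volume to liters: V_L = V_mL / 1000.
V_L = 1950 / 1000 = 1.95 L
M = n / V_L = 4.815 / 1.95
M = 2.46923077 mol/L, rounded to 4 dp:

2.4692 mol/L


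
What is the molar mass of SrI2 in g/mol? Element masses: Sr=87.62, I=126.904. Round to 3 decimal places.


M = sum(count * atomic_mass) over atoms.
M = 1*87.62 + 2*126.904
M = 87.62 + 253.808
M = 341.428 g/mol, rounded to 3 dp:

341.428 g/mol


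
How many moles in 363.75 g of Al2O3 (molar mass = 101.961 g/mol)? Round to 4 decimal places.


n = mass / M
n = 363.75 / 101.961
n = 3.56754053 mol, rounded to 4 dp:

3.5675 mol


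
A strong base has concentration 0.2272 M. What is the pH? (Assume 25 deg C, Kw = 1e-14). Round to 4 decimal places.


A strong base dissociates completely, so [OH-] equals the given concentration.
pOH = -log10([OH-]) = -log10(0.2272) = 0.643592
pH = 14 - pOH = 14 - 0.643592
pH = 13.356408, rounded to 4 dp:

13.3564


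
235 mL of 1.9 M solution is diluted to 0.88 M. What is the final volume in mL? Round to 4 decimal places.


Dilution: M1*V1 = M2*V2, solve for V2.
V2 = M1*V1 / M2
V2 = 1.9 * 235 / 0.88
V2 = 446.5 / 0.88
V2 = 507.38636364 mL, rounded to 4 dp:

507.3864 mL


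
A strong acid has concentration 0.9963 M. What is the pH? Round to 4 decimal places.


A strong acid dissociates completely, so [H+] equals the given concentration.
pH = -log10([H+]) = -log10(0.9963)
pH = 0.00160987, rounded to 4 dp:

0.0016


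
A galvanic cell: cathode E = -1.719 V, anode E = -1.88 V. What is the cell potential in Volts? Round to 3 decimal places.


Standard cell potential: E_cell = E_cathode - E_anode.
E_cell = -1.719 - (-1.88)
E_cell = 0.161 V, rounded to 3 dp:

0.161 V


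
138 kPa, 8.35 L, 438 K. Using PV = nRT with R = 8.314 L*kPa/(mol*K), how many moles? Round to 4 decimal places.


PV = nRT, solve for n = PV / (RT).
PV = 138 * 8.35 = 1152.3
RT = 8.314 * 438 = 3641.532
n = 1152.3 / 3641.532
n = 0.31643275 mol, rounded to 4 dp:

0.3164 mol


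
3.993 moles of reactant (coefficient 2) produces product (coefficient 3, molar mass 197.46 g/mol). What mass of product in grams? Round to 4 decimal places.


Use the coefficient ratio to convert reactant moles to product moles, then multiply by the product's molar mass.
moles_P = moles_R * (coeff_P / coeff_R) = 3.993 * (3/2) = 5.9895
mass_P = moles_P * M_P = 5.9895 * 197.46
mass_P = 1182.68667 g, rounded to 4 dp:

1182.6867 g


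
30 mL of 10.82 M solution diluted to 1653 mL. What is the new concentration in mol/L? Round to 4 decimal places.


Dilution: M1*V1 = M2*V2, solve for M2.
M2 = M1*V1 / V2
M2 = 10.82 * 30 / 1653
M2 = 324.6 / 1653
M2 = 0.19637024 mol/L, rounded to 4 dp:

0.1964 mol/L


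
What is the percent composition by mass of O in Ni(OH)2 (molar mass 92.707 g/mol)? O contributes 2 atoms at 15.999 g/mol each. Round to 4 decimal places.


pct = 100 * (n_elem * M_elem) / M_total
mass_contribution = 2 * 15.999 = 31.998 g/mol
pct = 100 * 31.998 / 92.707
pct = 34.51519303 %, rounded to 4 dp:

34.5152 %


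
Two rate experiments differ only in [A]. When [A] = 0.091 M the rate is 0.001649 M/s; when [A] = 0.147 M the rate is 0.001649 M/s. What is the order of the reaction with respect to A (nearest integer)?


Rate is proportional to [A]^n, so rate2/rate1 = ([A]2/[A]1)^n. Take logs to solve for n.
rate2/rate1 = 0.001649 / 0.001649 = 1.0
[A]2/[A]1 = 0.147 / 0.091 = 1.6154
n = ln(1.0) / ln(1.6154) = 0.0
Nearest integer order:

0


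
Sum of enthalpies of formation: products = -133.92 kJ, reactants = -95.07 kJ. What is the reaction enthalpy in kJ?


dH_rxn = sum(dH_f products) - sum(dH_f reactants)
dH_rxn = -133.92 - (-95.07)
dH_rxn = -38.85 kJ:

-38.85 kJ


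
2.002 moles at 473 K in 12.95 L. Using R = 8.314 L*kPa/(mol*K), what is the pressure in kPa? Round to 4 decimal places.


PV = nRT, solve for P = nRT / V.
nRT = 2.002 * 8.314 * 473 = 7872.909
P = 7872.909 / 12.95
P = 607.94664093 kPa, rounded to 4 dp:

607.9466 kPa


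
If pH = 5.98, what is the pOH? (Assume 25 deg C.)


At 25 deg C, pH + pOH = 14.
pOH = 14 - pH = 14 - 5.98
pOH = 8.02:

8.02


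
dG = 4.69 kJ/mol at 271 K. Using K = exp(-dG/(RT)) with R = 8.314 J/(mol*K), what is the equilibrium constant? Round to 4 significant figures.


dG is in kJ/mol; multiply by 1000 to match R in J/(mol*K).
RT = 8.314 * 271 = 2253.094 J/mol
exponent = -dG*1000 / (RT) = -(4.69*1000) / 2253.094 = -2.08158204
K = exp(-2.08158204)
K = 0.12473272, rounded to 4 significant figures:

0.1247


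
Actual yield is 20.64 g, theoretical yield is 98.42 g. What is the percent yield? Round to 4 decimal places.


% yield = 100 * actual / theoretical
% yield = 100 * 20.64 / 98.42
% yield = 20.97134729 %, rounded to 4 dp:

20.9713 %


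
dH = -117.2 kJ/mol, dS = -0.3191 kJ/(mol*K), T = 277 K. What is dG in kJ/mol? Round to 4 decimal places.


Gibbs: dG = dH - T*dS (consistent units, dS already in kJ/(mol*K)).
T*dS = 277 * -0.3191 = -88.3907
dG = -117.2 - (-88.3907)
dG = -28.8093 kJ/mol, rounded to 4 dp:

-28.8093 kJ/mol


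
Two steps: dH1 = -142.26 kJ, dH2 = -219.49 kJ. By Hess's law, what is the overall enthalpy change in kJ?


Hess's law: enthalpy is a state function, so add the step enthalpies.
dH_total = dH1 + dH2 = -142.26 + (-219.49)
dH_total = -361.75 kJ:

-361.75 kJ


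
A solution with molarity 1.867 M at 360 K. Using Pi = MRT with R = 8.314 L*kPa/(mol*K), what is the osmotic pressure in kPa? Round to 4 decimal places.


Osmotic pressure (van't Hoff): Pi = M*R*T.
RT = 8.314 * 360 = 2993.04
Pi = 1.867 * 2993.04
Pi = 5588.00568 kPa, rounded to 4 dp:

5588.0057 kPa


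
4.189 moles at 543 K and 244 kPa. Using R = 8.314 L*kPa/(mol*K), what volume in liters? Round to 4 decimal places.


PV = nRT, solve for V = nRT / P.
nRT = 4.189 * 8.314 * 543 = 18911.2489
V = 18911.2489 / 244
V = 77.50511844 L, rounded to 4 dp:

77.5051 L


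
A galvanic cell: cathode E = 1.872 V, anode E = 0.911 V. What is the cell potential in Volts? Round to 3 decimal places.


Standard cell potential: E_cell = E_cathode - E_anode.
E_cell = 1.872 - (0.911)
E_cell = 0.961 V, rounded to 3 dp:

0.961 V


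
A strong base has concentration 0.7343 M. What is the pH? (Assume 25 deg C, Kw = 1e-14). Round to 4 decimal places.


A strong base dissociates completely, so [OH-] equals the given concentration.
pOH = -log10([OH-]) = -log10(0.7343) = 0.134126
pH = 14 - pOH = 14 - 0.134126
pH = 13.865874, rounded to 4 dp:

13.8659


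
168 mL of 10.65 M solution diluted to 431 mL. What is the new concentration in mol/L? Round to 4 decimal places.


Dilution: M1*V1 = M2*V2, solve for M2.
M2 = M1*V1 / V2
M2 = 10.65 * 168 / 431
M2 = 1789.2 / 431
M2 = 4.1512761 mol/L, rounded to 4 dp:

4.1513 mol/L


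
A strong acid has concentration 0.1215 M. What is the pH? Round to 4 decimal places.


A strong acid dissociates completely, so [H+] equals the given concentration.
pH = -log10([H+]) = -log10(0.1215)
pH = 0.91542372, rounded to 4 dp:

0.9154


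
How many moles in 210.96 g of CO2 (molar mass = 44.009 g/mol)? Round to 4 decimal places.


n = mass / M
n = 210.96 / 44.009
n = 4.79356495 mol, rounded to 4 dp:

4.7936 mol


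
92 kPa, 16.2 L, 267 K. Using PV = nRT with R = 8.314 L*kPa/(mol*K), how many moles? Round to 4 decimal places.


PV = nRT, solve for n = PV / (RT).
PV = 92 * 16.2 = 1490.4
RT = 8.314 * 267 = 2219.838
n = 1490.4 / 2219.838
n = 0.67140035 mol, rounded to 4 dp:

0.6714 mol


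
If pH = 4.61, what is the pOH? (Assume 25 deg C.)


At 25 deg C, pH + pOH = 14.
pOH = 14 - pH = 14 - 4.61
pOH = 9.39:

9.39


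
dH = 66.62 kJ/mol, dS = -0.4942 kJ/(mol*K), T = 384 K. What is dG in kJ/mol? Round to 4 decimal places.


Gibbs: dG = dH - T*dS (consistent units, dS already in kJ/(mol*K)).
T*dS = 384 * -0.4942 = -189.7728
dG = 66.62 - (-189.7728)
dG = 256.3928 kJ/mol, rounded to 4 dp:

256.3928 kJ/mol


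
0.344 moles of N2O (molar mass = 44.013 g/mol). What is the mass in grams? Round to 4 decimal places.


mass = n * M
mass = 0.344 * 44.013
mass = 15.140472 g, rounded to 4 dp:

15.1405 g


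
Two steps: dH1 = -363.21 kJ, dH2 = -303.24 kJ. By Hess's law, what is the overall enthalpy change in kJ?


Hess's law: enthalpy is a state function, so add the step enthalpies.
dH_total = dH1 + dH2 = -363.21 + (-303.24)
dH_total = -666.45 kJ:

-666.45 kJ


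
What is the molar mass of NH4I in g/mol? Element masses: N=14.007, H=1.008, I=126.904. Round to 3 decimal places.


M = sum(count * atomic_mass) over atoms.
M = 1*14.007 + 4*1.008 + 1*126.904
M = 14.007 + 4.032 + 126.904
M = 144.943 g/mol, rounded to 3 dp:

144.943 g/mol


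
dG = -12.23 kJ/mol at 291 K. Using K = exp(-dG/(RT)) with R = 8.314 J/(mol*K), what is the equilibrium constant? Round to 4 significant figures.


dG is in kJ/mol; multiply by 1000 to match R in J/(mol*K).
RT = 8.314 * 291 = 2419.374 J/mol
exponent = -dG*1000 / (RT) = -(-12.23*1000) / 2419.374 = 5.05502663
K = exp(5.05502663)
K = 156.80871, rounded to 4 significant figures:

156.8


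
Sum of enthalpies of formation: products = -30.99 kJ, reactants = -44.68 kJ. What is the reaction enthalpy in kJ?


dH_rxn = sum(dH_f products) - sum(dH_f reactants)
dH_rxn = -30.99 - (-44.68)
dH_rxn = 13.69 kJ:

13.69 kJ


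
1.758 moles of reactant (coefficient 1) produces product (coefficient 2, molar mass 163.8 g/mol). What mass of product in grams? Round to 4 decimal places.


Use the coefficient ratio to convert reactant moles to product moles, then multiply by the product's molar mass.
moles_P = moles_R * (coeff_P / coeff_R) = 1.758 * (2/1) = 3.516
mass_P = moles_P * M_P = 3.516 * 163.8
mass_P = 575.9208 g, rounded to 4 dp:

575.9208 g


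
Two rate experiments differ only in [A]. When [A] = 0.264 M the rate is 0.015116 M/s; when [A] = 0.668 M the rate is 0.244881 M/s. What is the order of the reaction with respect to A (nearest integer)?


Rate is proportional to [A]^n, so rate2/rate1 = ([A]2/[A]1)^n. Take logs to solve for n.
rate2/rate1 = 0.244881 / 0.015116 = 16.2001
[A]2/[A]1 = 0.668 / 0.264 = 2.5303
n = ln(16.2001) / ln(2.5303) = 3.0
Nearest integer order:

3


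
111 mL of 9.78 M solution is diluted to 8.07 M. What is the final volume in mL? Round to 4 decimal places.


Dilution: M1*V1 = M2*V2, solve for V2.
V2 = M1*V1 / M2
V2 = 9.78 * 111 / 8.07
V2 = 1085.58 / 8.07
V2 = 134.5204461 mL, rounded to 4 dp:

134.5204 mL


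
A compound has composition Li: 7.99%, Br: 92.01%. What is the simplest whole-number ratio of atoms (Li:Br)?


Assume 100 g of compound, divide each mass% by atomic mass to get moles, then normalize by the smallest to get a raw atom ratio.
Moles per 100 g: Li: 7.99/6.941 = 1.1511, Br: 92.01/79.904 = 1.1515
Raw ratio (divide by min = 1.1511): Li: 1.0, Br: 1.0
Multiply by 1 to clear fractions: Li: 1.0 ~= 1, Br: 1.0 ~= 1
Reduce by GCD to get the simplest whole-number ratio:

1:1


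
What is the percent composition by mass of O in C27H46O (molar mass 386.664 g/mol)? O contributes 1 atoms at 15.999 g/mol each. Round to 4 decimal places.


pct = 100 * (n_elem * M_elem) / M_total
mass_contribution = 1 * 15.999 = 15.999 g/mol
pct = 100 * 15.999 / 386.664
pct = 4.13770095 %, rounded to 4 dp:

4.1377 %


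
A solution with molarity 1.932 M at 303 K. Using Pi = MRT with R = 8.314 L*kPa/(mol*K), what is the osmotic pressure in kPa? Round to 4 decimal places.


Osmotic pressure (van't Hoff): Pi = M*R*T.
RT = 8.314 * 303 = 2519.142
Pi = 1.932 * 2519.142
Pi = 4866.982344 kPa, rounded to 4 dp:

4866.9823 kPa


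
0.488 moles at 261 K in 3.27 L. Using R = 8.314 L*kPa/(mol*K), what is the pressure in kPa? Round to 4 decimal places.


PV = nRT, solve for P = nRT / V.
nRT = 0.488 * 8.314 * 261 = 1058.9376
P = 1058.9376 / 3.27
P = 323.83412844 kPa, rounded to 4 dp:

323.8341 kPa


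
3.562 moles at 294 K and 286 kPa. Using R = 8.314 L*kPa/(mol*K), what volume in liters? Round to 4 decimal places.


PV = nRT, solve for V = nRT / P.
nRT = 3.562 * 8.314 * 294 = 8706.6536
V = 8706.6536 / 286
V = 30.44284476 L, rounded to 4 dp:

30.4428 L


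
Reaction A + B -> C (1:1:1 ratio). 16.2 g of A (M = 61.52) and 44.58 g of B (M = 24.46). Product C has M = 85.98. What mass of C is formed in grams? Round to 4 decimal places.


Find moles of each reactant; the smaller value is the limiting reagent in a 1:1:1 reaction, so moles_C equals moles of the limiter.
n_A = mass_A / M_A = 16.2 / 61.52 = 0.263329 mol
n_B = mass_B / M_B = 44.58 / 24.46 = 1.822567 mol
Limiting reagent: A (smaller), n_limiting = 0.263329 mol
mass_C = n_limiting * M_C = 0.263329 * 85.98
mass_C = 22.64102742 g, rounded to 4 dp:

22.6410 g


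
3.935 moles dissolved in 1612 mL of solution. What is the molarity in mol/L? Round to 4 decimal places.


Convert volume to liters: V_L = V_mL / 1000.
V_L = 1612 / 1000 = 1.612 L
M = n / V_L = 3.935 / 1.612
M = 2.441067 mol/L, rounded to 4 dp:

2.4411 mol/L


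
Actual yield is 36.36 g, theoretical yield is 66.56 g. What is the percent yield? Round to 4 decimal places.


% yield = 100 * actual / theoretical
% yield = 100 * 36.36 / 66.56
% yield = 54.62740385 %, rounded to 4 dp:

54.6274 %


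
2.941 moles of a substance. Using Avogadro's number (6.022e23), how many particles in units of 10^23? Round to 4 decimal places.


N = n * NA, then divide by 1e23 for the requested units.
N / 1e23 = n * 6.022
N / 1e23 = 2.941 * 6.022
N / 1e23 = 17.710702, rounded to 4 dp:

17.7107


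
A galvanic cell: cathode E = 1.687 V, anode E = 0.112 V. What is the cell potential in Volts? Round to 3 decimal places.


Standard cell potential: E_cell = E_cathode - E_anode.
E_cell = 1.687 - (0.112)
E_cell = 1.575 V, rounded to 3 dp:

1.575 V


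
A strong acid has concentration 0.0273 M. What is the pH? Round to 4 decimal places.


A strong acid dissociates completely, so [H+] equals the given concentration.
pH = -log10([H+]) = -log10(0.0273)
pH = 1.56383735, rounded to 4 dp:

1.5638


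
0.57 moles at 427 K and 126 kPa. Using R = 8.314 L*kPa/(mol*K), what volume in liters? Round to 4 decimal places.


PV = nRT, solve for V = nRT / P.
nRT = 0.57 * 8.314 * 427 = 2023.5445
V = 2023.5445 / 126
V = 16.05987698 L, rounded to 4 dp:

16.0599 L


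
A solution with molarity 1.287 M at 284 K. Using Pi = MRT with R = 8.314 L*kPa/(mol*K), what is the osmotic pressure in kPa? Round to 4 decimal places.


Osmotic pressure (van't Hoff): Pi = M*R*T.
RT = 8.314 * 284 = 2361.176
Pi = 1.287 * 2361.176
Pi = 3038.833512 kPa, rounded to 4 dp:

3038.8335 kPa


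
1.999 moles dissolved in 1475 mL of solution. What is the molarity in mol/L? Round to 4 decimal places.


Convert volume to liters: V_L = V_mL / 1000.
V_L = 1475 / 1000 = 1.475 L
M = n / V_L = 1.999 / 1.475
M = 1.35525424 mol/L, rounded to 4 dp:

1.3553 mol/L


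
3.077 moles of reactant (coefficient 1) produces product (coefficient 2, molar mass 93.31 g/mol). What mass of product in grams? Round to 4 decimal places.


Use the coefficient ratio to convert reactant moles to product moles, then multiply by the product's molar mass.
moles_P = moles_R * (coeff_P / coeff_R) = 3.077 * (2/1) = 6.154
mass_P = moles_P * M_P = 6.154 * 93.31
mass_P = 574.22974 g, rounded to 4 dp:

574.2297 g


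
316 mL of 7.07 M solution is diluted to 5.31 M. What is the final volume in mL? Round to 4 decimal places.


Dilution: M1*V1 = M2*V2, solve for V2.
V2 = M1*V1 / M2
V2 = 7.07 * 316 / 5.31
V2 = 2234.12 / 5.31
V2 = 420.73822976 mL, rounded to 4 dp:

420.7382 mL


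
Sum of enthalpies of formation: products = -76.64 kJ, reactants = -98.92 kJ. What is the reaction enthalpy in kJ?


dH_rxn = sum(dH_f products) - sum(dH_f reactants)
dH_rxn = -76.64 - (-98.92)
dH_rxn = 22.28 kJ:

22.28 kJ


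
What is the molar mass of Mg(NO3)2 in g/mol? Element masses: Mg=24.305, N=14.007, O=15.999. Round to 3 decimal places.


M = sum(count * atomic_mass) over atoms.
M = 1*24.305 + 2*14.007 + 6*15.999
M = 24.305 + 28.014 + 95.994
M = 148.313 g/mol, rounded to 3 dp:

148.313 g/mol


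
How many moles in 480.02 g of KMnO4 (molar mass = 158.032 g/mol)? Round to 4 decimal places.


n = mass / M
n = 480.02 / 158.032
n = 3.03748608 mol, rounded to 4 dp:

3.0375 mol


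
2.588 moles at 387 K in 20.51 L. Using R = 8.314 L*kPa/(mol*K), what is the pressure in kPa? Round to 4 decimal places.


PV = nRT, solve for P = nRT / V.
nRT = 2.588 * 8.314 * 387 = 8326.9366
P = 8326.9366 / 20.51
P = 405.99398342 kPa, rounded to 4 dp:

405.9940 kPa


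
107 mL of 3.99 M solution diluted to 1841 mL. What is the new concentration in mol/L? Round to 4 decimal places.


Dilution: M1*V1 = M2*V2, solve for M2.
M2 = M1*V1 / V2
M2 = 3.99 * 107 / 1841
M2 = 426.93 / 1841
M2 = 0.23190114 mol/L, rounded to 4 dp:

0.2319 mol/L


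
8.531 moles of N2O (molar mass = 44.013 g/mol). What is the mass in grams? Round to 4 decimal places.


mass = n * M
mass = 8.531 * 44.013
mass = 375.474903 g, rounded to 4 dp:

375.4749 g


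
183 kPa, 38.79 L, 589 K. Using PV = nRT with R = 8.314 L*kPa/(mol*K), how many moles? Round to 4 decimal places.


PV = nRT, solve for n = PV / (RT).
PV = 183 * 38.79 = 7098.57
RT = 8.314 * 589 = 4896.946
n = 7098.57 / 4896.946
n = 1.44959124 mol, rounded to 4 dp:

1.4496 mol


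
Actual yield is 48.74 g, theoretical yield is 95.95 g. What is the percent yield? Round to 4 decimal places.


% yield = 100 * actual / theoretical
% yield = 100 * 48.74 / 95.95
% yield = 50.79729026 %, rounded to 4 dp:

50.7973 %


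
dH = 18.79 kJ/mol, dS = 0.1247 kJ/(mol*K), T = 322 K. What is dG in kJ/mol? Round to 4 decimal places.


Gibbs: dG = dH - T*dS (consistent units, dS already in kJ/(mol*K)).
T*dS = 322 * 0.1247 = 40.1534
dG = 18.79 - (40.1534)
dG = -21.3634 kJ/mol, rounded to 4 dp:

-21.3634 kJ/mol


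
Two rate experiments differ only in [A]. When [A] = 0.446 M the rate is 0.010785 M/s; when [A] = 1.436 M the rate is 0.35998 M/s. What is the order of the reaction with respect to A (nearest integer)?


Rate is proportional to [A]^n, so rate2/rate1 = ([A]2/[A]1)^n. Take logs to solve for n.
rate2/rate1 = 0.35998 / 0.010785 = 33.3778
[A]2/[A]1 = 1.436 / 0.446 = 3.2197
n = ln(33.3778) / ln(3.2197) = 3.0
Nearest integer order:

3


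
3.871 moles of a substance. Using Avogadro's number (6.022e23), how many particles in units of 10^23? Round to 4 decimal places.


N = n * NA, then divide by 1e23 for the requested units.
N / 1e23 = n * 6.022
N / 1e23 = 3.871 * 6.022
N / 1e23 = 23.311162, rounded to 4 dp:

23.3112


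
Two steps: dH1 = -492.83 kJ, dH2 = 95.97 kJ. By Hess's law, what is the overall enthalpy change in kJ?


Hess's law: enthalpy is a state function, so add the step enthalpies.
dH_total = dH1 + dH2 = -492.83 + (95.97)
dH_total = -396.86 kJ:

-396.86 kJ


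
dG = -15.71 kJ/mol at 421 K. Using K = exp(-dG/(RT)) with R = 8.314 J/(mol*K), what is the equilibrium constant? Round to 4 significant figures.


dG is in kJ/mol; multiply by 1000 to match R in J/(mol*K).
RT = 8.314 * 421 = 3500.194 J/mol
exponent = -dG*1000 / (RT) = -(-15.71*1000) / 3500.194 = 4.48832265
K = exp(4.48832265)
K = 88.972083, rounded to 4 significant figures:

88.97


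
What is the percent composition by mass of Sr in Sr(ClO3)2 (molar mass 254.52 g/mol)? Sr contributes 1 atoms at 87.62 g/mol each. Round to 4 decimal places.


pct = 100 * (n_elem * M_elem) / M_total
mass_contribution = 1 * 87.62 = 87.62 g/mol
pct = 100 * 87.62 / 254.52
pct = 34.42558542 %, rounded to 4 dp:

34.4256 %


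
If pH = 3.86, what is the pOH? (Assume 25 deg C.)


At 25 deg C, pH + pOH = 14.
pOH = 14 - pH = 14 - 3.86
pOH = 10.14:

10.14


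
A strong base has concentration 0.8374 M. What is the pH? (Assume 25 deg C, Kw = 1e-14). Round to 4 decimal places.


A strong base dissociates completely, so [OH-] equals the given concentration.
pOH = -log10([OH-]) = -log10(0.8374) = 0.077067
pH = 14 - pOH = 14 - 0.077067
pH = 13.922933, rounded to 4 dp:

13.9229


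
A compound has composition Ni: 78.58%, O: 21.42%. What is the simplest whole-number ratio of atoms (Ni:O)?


Assume 100 g of compound, divide each mass% by atomic mass to get moles, then normalize by the smallest to get a raw atom ratio.
Moles per 100 g: Ni: 78.58/58.693 = 1.3388, O: 21.42/15.999 = 1.3388
Raw ratio (divide by min = 1.3388): Ni: 1.0, O: 1.0
Multiply by 1 to clear fractions: Ni: 1.0 ~= 1, O: 1.0 ~= 1
Reduce by GCD to get the simplest whole-number ratio:

1:1


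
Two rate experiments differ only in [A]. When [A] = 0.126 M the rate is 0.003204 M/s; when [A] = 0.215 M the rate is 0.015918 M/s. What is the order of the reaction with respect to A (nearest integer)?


Rate is proportional to [A]^n, so rate2/rate1 = ([A]2/[A]1)^n. Take logs to solve for n.
rate2/rate1 = 0.015918 / 0.003204 = 4.9682
[A]2/[A]1 = 0.215 / 0.126 = 1.7063
n = ln(4.9682) / ln(1.7063) = 3.0
Nearest integer order:

3


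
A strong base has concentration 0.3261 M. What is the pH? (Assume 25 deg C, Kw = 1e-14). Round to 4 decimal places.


A strong base dissociates completely, so [OH-] equals the given concentration.
pOH = -log10([OH-]) = -log10(0.3261) = 0.486649
pH = 14 - pOH = 14 - 0.486649
pH = 13.513351, rounded to 4 dp:

13.5134


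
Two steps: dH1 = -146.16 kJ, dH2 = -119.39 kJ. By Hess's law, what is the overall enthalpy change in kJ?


Hess's law: enthalpy is a state function, so add the step enthalpies.
dH_total = dH1 + dH2 = -146.16 + (-119.39)
dH_total = -265.55 kJ:

-265.55 kJ


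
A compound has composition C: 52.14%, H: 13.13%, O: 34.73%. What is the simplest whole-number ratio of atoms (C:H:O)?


Assume 100 g of compound, divide each mass% by atomic mass to get moles, then normalize by the smallest to get a raw atom ratio.
Moles per 100 g: C: 52.14/12.011 = 4.341, H: 13.13/1.008 = 13.0258, O: 34.73/15.999 = 2.1708
Raw ratio (divide by min = 2.1708): C: 2.0, H: 6.001, O: 1.0
Multiply by 1 to clear fractions: C: 2.0 ~= 2, H: 6.001 ~= 6, O: 1.0 ~= 1
Reduce by GCD to get the simplest whole-number ratio:

2:6:1


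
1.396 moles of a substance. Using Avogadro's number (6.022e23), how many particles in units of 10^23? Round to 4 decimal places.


N = n * NA, then divide by 1e23 for the requested units.
N / 1e23 = n * 6.022
N / 1e23 = 1.396 * 6.022
N / 1e23 = 8.406712, rounded to 4 dp:

8.4067


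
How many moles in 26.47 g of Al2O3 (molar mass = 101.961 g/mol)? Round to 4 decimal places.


n = mass / M
n = 26.47 / 101.961
n = 0.25960907 mol, rounded to 4 dp:

0.2596 mol


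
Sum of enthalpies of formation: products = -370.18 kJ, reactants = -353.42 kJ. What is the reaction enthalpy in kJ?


dH_rxn = sum(dH_f products) - sum(dH_f reactants)
dH_rxn = -370.18 - (-353.42)
dH_rxn = -16.76 kJ:

-16.76 kJ


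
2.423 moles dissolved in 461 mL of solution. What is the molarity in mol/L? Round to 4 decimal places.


Convert volume to liters: V_L = V_mL / 1000.
V_L = 461 / 1000 = 0.461 L
M = n / V_L = 2.423 / 0.461
M = 5.25596529 mol/L, rounded to 4 dp:

5.2560 mol/L


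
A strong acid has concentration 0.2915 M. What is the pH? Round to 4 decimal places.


A strong acid dissociates completely, so [H+] equals the given concentration.
pH = -log10([H+]) = -log10(0.2915)
pH = 0.53536144, rounded to 4 dp:

0.5354


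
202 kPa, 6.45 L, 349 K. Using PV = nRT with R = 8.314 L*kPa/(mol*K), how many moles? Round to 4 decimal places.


PV = nRT, solve for n = PV / (RT).
PV = 202 * 6.45 = 1302.9
RT = 8.314 * 349 = 2901.586
n = 1302.9 / 2901.586
n = 0.44903029 mol, rounded to 4 dp:

0.4490 mol


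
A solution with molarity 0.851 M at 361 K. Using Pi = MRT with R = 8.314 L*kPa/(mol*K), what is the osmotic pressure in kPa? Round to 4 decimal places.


Osmotic pressure (van't Hoff): Pi = M*R*T.
RT = 8.314 * 361 = 3001.354
Pi = 0.851 * 3001.354
Pi = 2554.152254 kPa, rounded to 4 dp:

2554.1523 kPa


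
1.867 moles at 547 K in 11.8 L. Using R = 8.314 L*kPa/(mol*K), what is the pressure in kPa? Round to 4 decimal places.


PV = nRT, solve for P = nRT / V.
nRT = 1.867 * 8.314 * 547 = 8490.6642
P = 8490.6642 / 11.8
P = 719.54781356 kPa, rounded to 4 dp:

719.5478 kPa


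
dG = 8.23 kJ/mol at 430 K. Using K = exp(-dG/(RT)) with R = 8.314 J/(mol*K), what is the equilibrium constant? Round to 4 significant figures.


dG is in kJ/mol; multiply by 1000 to match R in J/(mol*K).
RT = 8.314 * 430 = 3575.02 J/mol
exponent = -dG*1000 / (RT) = -(8.23*1000) / 3575.02 = -2.30208502
K = exp(-2.30208502)
K = 0.10005002, rounded to 4 significant figures:

0.1001


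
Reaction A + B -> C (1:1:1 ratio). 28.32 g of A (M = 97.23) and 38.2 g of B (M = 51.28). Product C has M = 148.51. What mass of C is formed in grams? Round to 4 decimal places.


Find moles of each reactant; the smaller value is the limiting reagent in a 1:1:1 reaction, so moles_C equals moles of the limiter.
n_A = mass_A / M_A = 28.32 / 97.23 = 0.291268 mol
n_B = mass_B / M_B = 38.2 / 51.28 = 0.74493 mol
Limiting reagent: A (smaller), n_limiting = 0.291268 mol
mass_C = n_limiting * M_C = 0.291268 * 148.51
mass_C = 43.25621068 g, rounded to 4 dp:

43.2562 g


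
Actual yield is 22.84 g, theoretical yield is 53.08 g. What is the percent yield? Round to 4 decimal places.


% yield = 100 * actual / theoretical
% yield = 100 * 22.84 / 53.08
% yield = 43.0293896 %, rounded to 4 dp:

43.0294 %


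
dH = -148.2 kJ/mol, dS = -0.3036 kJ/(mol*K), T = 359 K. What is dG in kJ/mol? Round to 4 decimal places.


Gibbs: dG = dH - T*dS (consistent units, dS already in kJ/(mol*K)).
T*dS = 359 * -0.3036 = -108.9924
dG = -148.2 - (-108.9924)
dG = -39.2076 kJ/mol, rounded to 4 dp:

-39.2076 kJ/mol


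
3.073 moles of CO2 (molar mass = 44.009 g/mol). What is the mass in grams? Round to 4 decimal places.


mass = n * M
mass = 3.073 * 44.009
mass = 135.239657 g, rounded to 4 dp:

135.2397 g


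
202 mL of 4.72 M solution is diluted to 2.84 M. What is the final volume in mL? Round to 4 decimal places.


Dilution: M1*V1 = M2*V2, solve for V2.
V2 = M1*V1 / M2
V2 = 4.72 * 202 / 2.84
V2 = 953.44 / 2.84
V2 = 335.71830986 mL, rounded to 4 dp:

335.7183 mL


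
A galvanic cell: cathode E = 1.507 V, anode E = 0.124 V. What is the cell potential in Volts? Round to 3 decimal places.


Standard cell potential: E_cell = E_cathode - E_anode.
E_cell = 1.507 - (0.124)
E_cell = 1.383 V, rounded to 3 dp:

1.383 V


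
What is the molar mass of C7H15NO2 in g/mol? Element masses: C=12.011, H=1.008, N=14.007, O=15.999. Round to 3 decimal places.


M = sum(count * atomic_mass) over atoms.
M = 7*12.011 + 15*1.008 + 1*14.007 + 2*15.999
M = 84.077 + 15.12 + 14.007 + 31.998
M = 145.202 g/mol, rounded to 3 dp:

145.202 g/mol


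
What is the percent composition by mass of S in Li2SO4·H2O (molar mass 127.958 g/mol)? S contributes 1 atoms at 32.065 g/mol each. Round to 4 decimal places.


pct = 100 * (n_elem * M_elem) / M_total
mass_contribution = 1 * 32.065 = 32.065 g/mol
pct = 100 * 32.065 / 127.958
pct = 25.05900374 %, rounded to 4 dp:

25.0590 %


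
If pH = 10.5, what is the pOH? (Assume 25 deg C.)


At 25 deg C, pH + pOH = 14.
pOH = 14 - pH = 14 - 10.5
pOH = 3.5:

3.50
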